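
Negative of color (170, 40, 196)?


Invert: (255-R, 255-G, 255-B)
R: 255-170 = 85
G: 255-40 = 215
B: 255-196 = 59
= RGB(85, 215, 59)


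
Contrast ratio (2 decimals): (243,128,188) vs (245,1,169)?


Linearize each sRGB channel c=v/255: c/12.92 if c ≤ 0.04045 else ((c+0.055)/1.055)^2.4
L = 0.2126×R_lin + 0.7152×G_lin + 0.0722×B_lin
Color 1 (243,128,188):
  R=243: 243/255≈0.9529 > 0.04045 → ((0.9529+0.055)/1.055)^2.4 ≈ 0.89627
  G=128: 128/255≈0.5020 > 0.04045 → ((0.5020+0.055)/1.055)^2.4 ≈ 0.21586
  B=188: 188/255≈0.7373 > 0.04045 → ((0.7373+0.055)/1.055)^2.4 ≈ 0.50289
  L1 = 0.2126×0.89627 + 0.7152×0.21586 + 0.0722×0.50289 ≈ 0.38124
Color 2 (245,1,169):
  R=245: 245/255≈0.9608 > 0.04045 → ((0.9608+0.055)/1.055)^2.4 ≈ 0.91310
  G=1: 1/255≈0.0039 ≤ 0.04045 → 0.0039/12.92 ≈ 0.00030
  B=169: 169/255≈0.6627 > 0.04045 → ((0.6627+0.055)/1.055)^2.4 ≈ 0.39676
  L2 = 0.2126×0.91310 + 0.7152×0.00030 + 0.0722×0.39676 ≈ 0.22299
Lighter = 0.38124, Darker = 0.22299
Ratio = (L_lighter + 0.05) / (L_darker + 0.05)
Ratio = (0.38124 + 0.05) / (0.22299 + 0.05) = 0.43124 / 0.27299 ≈ 1.5797
Ratio ≈ 1.58:1


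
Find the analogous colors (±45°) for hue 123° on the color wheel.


Base hue: 123°
Left analog: (123 - 45) mod 360 = 78°
Right analog: (123 + 45) mod 360 = 168°
Analogous hues = 78° and 168°


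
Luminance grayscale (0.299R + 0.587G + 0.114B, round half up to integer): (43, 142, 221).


Gray = 0.299×R + 0.587×G + 0.114×B
Gray = 0.299×43 + 0.587×142 + 0.114×221
Gray = 12.857 + 83.354 + 25.194
Gray = 121.405 → round half up → 121
Gray = 121


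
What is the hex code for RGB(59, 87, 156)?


R = 59 → 3B (hex)
G = 87 → 57 (hex)
B = 156 → 9C (hex)
Hex = #3B579C


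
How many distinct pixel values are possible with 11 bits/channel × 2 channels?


Total bits = 11 bits/channel × 2 channels = 22 bits
Distinct pixel values = 2^22
= 4,194,304 pixel values


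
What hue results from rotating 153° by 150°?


New hue = (H + rotation) mod 360
New hue = (153 + 150) mod 360
= 303 mod 360
= 303°


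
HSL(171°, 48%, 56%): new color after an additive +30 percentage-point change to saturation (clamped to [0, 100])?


Original S = 48%
Adjustment = +30 percentage points
New S = 48 + (30) = 78
Clamp to [0, 100] → 78
= HSL(171°, 78%, 56%)


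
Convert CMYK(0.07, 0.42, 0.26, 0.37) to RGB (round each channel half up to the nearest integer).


R = 255 × (1-C) × (1-K) = 255 × 0.93 × 0.63 = 149.4045 → 149
G = 255 × (1-M) × (1-K) = 255 × 0.58 × 0.63 = 93.177 → 93
B = 255 × (1-Y) × (1-K) = 255 × 0.74 × 0.63 = 118.881 → 119
= RGB(149, 93, 119)


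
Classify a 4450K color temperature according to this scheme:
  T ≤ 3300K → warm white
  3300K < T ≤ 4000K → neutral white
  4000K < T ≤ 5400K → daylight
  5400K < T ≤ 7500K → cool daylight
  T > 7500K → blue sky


Temperature: 4450K
4000K < 4450K ≤ 5400K → daylight
Classification: daylight


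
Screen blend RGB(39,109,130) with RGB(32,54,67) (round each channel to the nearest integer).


Screen: C = 255 - (255-A)×(255-B)/255, rounded to nearest integer
R: 255 - (255-39)×(255-32)/255 = 255 - 48168/255 ≈ 255 - 188.894 = 66.106 → 66
G: 255 - (255-109)×(255-54)/255 = 255 - 29346/255 ≈ 255 - 115.082 = 139.918 → 140
B: 255 - (255-130)×(255-67)/255 = 255 - 23500/255 ≈ 255 - 92.157 = 162.843 → 163
= RGB(66, 140, 163)


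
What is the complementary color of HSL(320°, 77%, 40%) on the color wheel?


Complement = opposite side of color wheel = hue + 180°
H' = (320 + 180) mod 360 = 140°
S and L unchanged.
= HSL(140°, 77%, 40%)


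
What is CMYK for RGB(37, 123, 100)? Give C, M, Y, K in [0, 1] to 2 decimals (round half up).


R'=37/255≈0.1451, G'=123/255≈0.4824, B'=100/255≈0.3922
K = 1 - max(R',G',B') = 1 - 123/255 = 132/255 = 0.51764… → 0.52
(1-R'-K)/(1-K) simplifies to (max-R)/max with max = 123:
C = (123-37)/123 = 86/123 = 0.69918… → 0.70
M = (123-123)/123 = 0/123 = 0 → 0.00
Y = (123-100)/123 = 23/123 = 0.18699… → 0.19
= CMYK(0.70, 0.00, 0.19, 0.52)


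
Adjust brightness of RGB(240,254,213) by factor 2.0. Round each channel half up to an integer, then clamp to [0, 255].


Multiply each channel by 2.0, round half up, clamp to [0, 255]
R: 240×2.0 = 480 → clamp → 255
G: 254×2.0 = 508 → clamp → 255
B: 213×2.0 = 426 → clamp → 255
= RGB(255, 255, 255)


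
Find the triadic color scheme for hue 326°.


Triadic: equally spaced at 120° intervals
H1 = 326°
H2 = (326 + 120) mod 360 = 86°
H3 = (326 + 240) mod 360 = 206°
Triadic = 326°, 86°, 206°


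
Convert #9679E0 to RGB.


96 → 150 (R)
79 → 121 (G)
E0 → 224 (B)
= RGB(150, 121, 224)


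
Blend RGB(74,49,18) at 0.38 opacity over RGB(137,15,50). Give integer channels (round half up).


C = α×F + (1-α)×B, with 1-α = 0.62
R: 0.38×74 + 0.62×137 = 28.12 + 84.94 = 113.06 → 113
G: 0.38×49 + 0.62×15 = 18.62 + 9.30 = 27.92 → 28
B: 0.38×18 + 0.62×50 = 6.84 + 31.00 = 37.84 → 38
= RGB(113, 28, 38)


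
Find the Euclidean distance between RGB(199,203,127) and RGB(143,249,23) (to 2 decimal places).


d = √[(R₁-R₂)² + (G₁-G₂)² + (B₁-B₂)²]
d = √[(199-143)² + (203-249)² + (127-23)²]
d = √[3136 + 2116 + 10816]
d = √16068
d ≈ 126.76


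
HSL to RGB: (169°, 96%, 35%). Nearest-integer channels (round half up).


H=169°, S=0.96, L=0.35
C = (1-|2L-1|)×S = (1-|-0.30|)×0.96 = 0.672
H' = H/60 = 169/60 ≈ 2.8167; X = C×(1-|H' mod 2 - 1|) = 0.5488
m = L - C/2 = 0.35 - 0.336 = 0.014
Sector ⌊H'⌋ = 2 → (R',G',B') = (0.0, 0.672, 0.5488)
RGB = ((R'+m)×255, (G'+m)×255, (B'+m)×255) = (3.57, 174.93, 143.514)
Round half up → RGB(4, 175, 144)


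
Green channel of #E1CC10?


Color: #E1CC10
R = E1 = 225
G = CC = 204
B = 10 = 16
Green = 204


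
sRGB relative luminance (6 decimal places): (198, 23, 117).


Linearize each channel (sRGB transfer function): c = v/255; c_lin = c/12.92 if c ≤ 0.04045, else ((c+0.055)/1.055)^2.4
  R: 198/255 ≈ 0.776471 > 0.04045 → ((0.776471+0.055)/1.055)^2.4 ≈ 0.564712
  G: 23/255 ≈ 0.090196 > 0.04045 → ((0.090196+0.055)/1.055)^2.4 ≈ 0.008568
  B: 117/255 ≈ 0.458824 > 0.04045 → ((0.458824+0.055)/1.055)^2.4 ≈ 0.177888
R_lin = 0.564712, G_lin = 0.008568, B_lin = 0.177888
L = 0.2126×R + 0.7152×G + 0.0722×B
L = 0.2126×0.564712 + 0.7152×0.008568 + 0.0722×0.177888
L ≈ 0.139029


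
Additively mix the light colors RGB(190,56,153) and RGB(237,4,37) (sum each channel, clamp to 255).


Additive: each channel = min(255, C₁+C₂)
R: 190+237 = 427 → 255
G: 56+4 = 60 → 60
B: 153+37 = 190 → 190
= RGB(255, 60, 190)


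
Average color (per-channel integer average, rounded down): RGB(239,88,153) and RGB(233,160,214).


Midpoint: each channel = ⌊(C₁+C₂)/2⌋
R: ⌊(239+233)/2⌋ = 236
G: ⌊(88+160)/2⌋ = 124
B: ⌊(153+214)/2⌋ = 183
= RGB(236, 124, 183)


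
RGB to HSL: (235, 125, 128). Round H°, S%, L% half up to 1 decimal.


Normalize: R'=235/255≈0.9216, G'=125/255≈0.4902, B'=128/255≈0.5020
Max=235/255, Min=125/255, Δ=Max-Min=110/255
L = (Max+Min)/2 = (235+125)/510 = 360/510 = 0.70588… → L = 70.6%
L > 0.5 → S = Δ/(2-Max-Min) = 110/(510-235-125) = 110/150 = 0.73333… → S = 73.3%
(the 1/255 factors cancel in S and H, so raw channel differences can be used)
Max is R' → H = 60 × (((G-B)/Δ) mod 6) = 60 × (((125-128)/110) mod 6)
  (-3)/110 = -0.0272…; negative, so add 6 → 5.9727…
  H = 60 × 5.9727… = 358.363…° → H = 358.4°
= HSL(358.4°, 73.3%, 70.6%)


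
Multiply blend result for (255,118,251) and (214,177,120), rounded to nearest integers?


Multiply: C = A×B/255, rounded to nearest integer
R: 255×214/255 = 54570/255 ≈ 214.000 → 214
G: 118×177/255 = 20886/255 ≈ 81.906 → 82
B: 251×120/255 = 30120/255 ≈ 118.118 → 118
= RGB(214, 82, 118)


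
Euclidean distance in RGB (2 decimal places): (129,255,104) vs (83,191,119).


d = √[(R₁-R₂)² + (G₁-G₂)² + (B₁-B₂)²]
d = √[(129-83)² + (255-191)² + (104-119)²]
d = √[2116 + 4096 + 225]
d = √6437
d ≈ 80.23


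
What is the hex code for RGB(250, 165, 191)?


R = 250 → FA (hex)
G = 165 → A5 (hex)
B = 191 → BF (hex)
Hex = #FAA5BF


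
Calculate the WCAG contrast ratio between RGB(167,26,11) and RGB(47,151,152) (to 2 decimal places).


Linearize each sRGB channel c=v/255: c/12.92 if c ≤ 0.04045 else ((c+0.055)/1.055)^2.4
L = 0.2126×R_lin + 0.7152×G_lin + 0.0722×B_lin
Color 1 (167,26,11):
  R=167: 167/255≈0.6549 > 0.04045 → ((0.6549+0.055)/1.055)^2.4 ≈ 0.38643
  G=26: 26/255≈0.1020 > 0.04045 → ((0.1020+0.055)/1.055)^2.4 ≈ 0.01033
  B=11: 11/255≈0.0431 > 0.04045 → ((0.0431+0.055)/1.055)^2.4 ≈ 0.00335
  L1 = 0.2126×0.38643 + 0.7152×0.01033 + 0.0722×0.00335 ≈ 0.08978
Color 2 (47,151,152):
  R=47: 47/255≈0.1843 > 0.04045 → ((0.1843+0.055)/1.055)^2.4 ≈ 0.02843
  G=151: 151/255≈0.5922 > 0.04045 → ((0.5922+0.055)/1.055)^2.4 ≈ 0.30947
  B=152: 152/255≈0.5961 > 0.04045 → ((0.5961+0.055)/1.055)^2.4 ≈ 0.31399
  L2 = 0.2126×0.02843 + 0.7152×0.30947 + 0.0722×0.31399 ≈ 0.25005
Lighter = 0.25005, Darker = 0.08978
Ratio = (L_lighter + 0.05) / (L_darker + 0.05)
Ratio = (0.25005 + 0.05) / (0.08978 + 0.05) = 0.30005 / 0.13978 ≈ 2.1465
Ratio ≈ 2.15:1


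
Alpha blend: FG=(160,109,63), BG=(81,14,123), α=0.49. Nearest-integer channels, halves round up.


C = α×F + (1-α)×B, with 1-α = 0.51
R: 0.49×160 + 0.51×81 = 78.40 + 41.31 = 119.71 → 120
G: 0.49×109 + 0.51×14 = 53.41 + 7.14 = 60.55 → 61
B: 0.49×63 + 0.51×123 = 30.87 + 62.73 = 93.60 → 94
= RGB(120, 61, 94)


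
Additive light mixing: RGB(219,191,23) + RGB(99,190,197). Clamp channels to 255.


Additive: each channel = min(255, C₁+C₂)
R: 219+99 = 318 → 255
G: 191+190 = 381 → 255
B: 23+197 = 220 → 220
= RGB(255, 255, 220)


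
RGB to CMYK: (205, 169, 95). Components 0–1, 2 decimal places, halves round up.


R'=205/255≈0.8039, G'=169/255≈0.6627, B'=95/255≈0.3725
K = 1 - max(R',G',B') = 1 - 205/255 = 50/255 = 0.19607… → 0.20
(1-R'-K)/(1-K) simplifies to (max-R)/max with max = 205:
C = (205-205)/205 = 0/205 = 0 → 0.00
M = (205-169)/205 = 36/205 = 0.17560… → 0.18
Y = (205-95)/205 = 110/205 = 0.53658… → 0.54
= CMYK(0.00, 0.18, 0.54, 0.20)


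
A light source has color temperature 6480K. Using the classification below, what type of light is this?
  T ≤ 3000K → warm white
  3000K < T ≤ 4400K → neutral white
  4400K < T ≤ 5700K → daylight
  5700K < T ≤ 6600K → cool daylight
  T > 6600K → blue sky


Temperature: 6480K
5700K < 6480K ≤ 6600K → cool daylight
Classification: cool daylight


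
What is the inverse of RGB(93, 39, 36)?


Invert: (255-R, 255-G, 255-B)
R: 255-93 = 162
G: 255-39 = 216
B: 255-36 = 219
= RGB(162, 216, 219)


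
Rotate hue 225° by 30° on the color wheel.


New hue = (H + rotation) mod 360
New hue = (225 + 30) mod 360
= 255 mod 360
= 255°


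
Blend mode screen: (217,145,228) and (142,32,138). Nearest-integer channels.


Screen: C = 255 - (255-A)×(255-B)/255, rounded to nearest integer
R: 255 - (255-217)×(255-142)/255 = 255 - 4294/255 ≈ 255 - 16.839 = 238.161 → 238
G: 255 - (255-145)×(255-32)/255 = 255 - 24530/255 ≈ 255 - 96.196 = 158.804 → 159
B: 255 - (255-228)×(255-138)/255 = 255 - 3159/255 ≈ 255 - 12.388 = 242.612 → 243
= RGB(238, 159, 243)


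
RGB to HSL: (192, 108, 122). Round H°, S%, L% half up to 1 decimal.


Normalize: R'=192/255≈0.7529, G'=108/255≈0.4235, B'=122/255≈0.4784
Max=192/255, Min=108/255, Δ=Max-Min=84/255
L = (Max+Min)/2 = (192+108)/510 = 300/510 = 0.58823… → L = 58.8%
L > 0.5 → S = Δ/(2-Max-Min) = 84/(510-192-108) = 84/210 = 0.4 → S = 40.0%
(the 1/255 factors cancel in S and H, so raw channel differences can be used)
Max is R' → H = 60 × (((G-B)/Δ) mod 6) = 60 × (((108-122)/84) mod 6)
  (-14)/84 = -0.1666…; negative, so add 6 → 5.8333…
  H = 60 × 5.8333… = 350° → H = 350.0°
= HSL(350.0°, 40.0%, 58.8%)


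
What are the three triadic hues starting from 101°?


Triadic: equally spaced at 120° intervals
H1 = 101°
H2 = (101 + 120) mod 360 = 221°
H3 = (101 + 240) mod 360 = 341°
Triadic = 101°, 221°, 341°


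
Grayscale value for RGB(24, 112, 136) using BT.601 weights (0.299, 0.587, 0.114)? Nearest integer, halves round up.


Gray = 0.299×R + 0.587×G + 0.114×B
Gray = 0.299×24 + 0.587×112 + 0.114×136
Gray = 7.176 + 65.744 + 15.504
Gray = 88.424 → round half up → 88
Gray = 88


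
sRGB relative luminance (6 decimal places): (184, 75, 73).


Linearize each channel (sRGB transfer function): c = v/255; c_lin = c/12.92 if c ≤ 0.04045, else ((c+0.055)/1.055)^2.4
  R: 184/255 ≈ 0.721569 > 0.04045 → ((0.721569+0.055)/1.055)^2.4 ≈ 0.479320
  G: 75/255 ≈ 0.294118 > 0.04045 → ((0.294118+0.055)/1.055)^2.4 ≈ 0.070360
  B: 73/255 ≈ 0.286275 > 0.04045 → ((0.286275+0.055)/1.055)^2.4 ≈ 0.066626
R_lin = 0.479320, G_lin = 0.070360, B_lin = 0.066626
L = 0.2126×R + 0.7152×G + 0.0722×B
L = 0.2126×0.479320 + 0.7152×0.070360 + 0.0722×0.066626
L ≈ 0.157035


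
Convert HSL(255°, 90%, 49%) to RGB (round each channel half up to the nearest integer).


H=255°, S=0.90, L=0.49
C = (1-|2L-1|)×S = (1-|-0.02|)×0.90 = 0.882
H' = H/60 = 255/60 ≈ 4.2500; X = C×(1-|H' mod 2 - 1|) = 0.2205
m = L - C/2 = 0.49 - 0.441 = 0.049
Sector ⌊H'⌋ = 4 → (R',G',B') = (0.2205, 0.0, 0.882)
RGB = ((R'+m)×255, (G'+m)×255, (B'+m)×255) = (68.7225, 12.495, 237.405)
Round half up → RGB(69, 12, 237)


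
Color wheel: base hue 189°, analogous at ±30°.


Base hue: 189°
Left analog: (189 - 30) mod 360 = 159°
Right analog: (189 + 30) mod 360 = 219°
Analogous hues = 159° and 219°


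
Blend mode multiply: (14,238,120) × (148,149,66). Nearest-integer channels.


Multiply: C = A×B/255, rounded to nearest integer
R: 14×148/255 = 2072/255 ≈ 8.125 → 8
G: 238×149/255 = 35462/255 ≈ 139.067 → 139
B: 120×66/255 = 7920/255 ≈ 31.059 → 31
= RGB(8, 139, 31)


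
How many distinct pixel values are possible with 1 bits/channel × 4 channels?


Total bits = 1 bits/channel × 4 channels = 4 bits
Distinct pixel values = 2^4
= 16 pixel values


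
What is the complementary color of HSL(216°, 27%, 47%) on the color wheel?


Complement = opposite side of color wheel = hue + 180°
H' = (216 + 180) mod 360 = 36°
S and L unchanged.
= HSL(36°, 27%, 47%)


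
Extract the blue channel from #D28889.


Color: #D28889
R = D2 = 210
G = 88 = 136
B = 89 = 137
Blue = 137


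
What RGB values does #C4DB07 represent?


C4 → 196 (R)
DB → 219 (G)
07 → 7 (B)
= RGB(196, 219, 7)


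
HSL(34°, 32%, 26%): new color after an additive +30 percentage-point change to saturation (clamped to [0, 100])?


Original S = 32%
Adjustment = +30 percentage points
New S = 32 + (30) = 62
Clamp to [0, 100] → 62
= HSL(34°, 62%, 26%)


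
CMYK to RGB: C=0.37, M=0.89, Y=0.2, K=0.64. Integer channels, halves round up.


R = 255 × (1-C) × (1-K) = 255 × 0.63 × 0.36 = 57.834 → 58
G = 255 × (1-M) × (1-K) = 255 × 0.11 × 0.36 = 10.098 → 10
B = 255 × (1-Y) × (1-K) = 255 × 0.80 × 0.36 = 73.44 → 73
= RGB(58, 10, 73)


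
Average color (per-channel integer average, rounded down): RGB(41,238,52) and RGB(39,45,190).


Midpoint: each channel = ⌊(C₁+C₂)/2⌋
R: ⌊(41+39)/2⌋ = 40
G: ⌊(238+45)/2⌋ = 141
B: ⌊(52+190)/2⌋ = 121
= RGB(40, 141, 121)


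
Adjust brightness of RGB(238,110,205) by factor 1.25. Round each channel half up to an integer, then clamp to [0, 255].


Multiply each channel by 1.25, round half up, clamp to [0, 255]
R: 238×1.25 = 297.5 → round → 298 → clamp → 255
G: 110×1.25 = 137.5 → round → 138
B: 205×1.25 = 256.25 → round → 256 → clamp → 255
= RGB(255, 138, 255)


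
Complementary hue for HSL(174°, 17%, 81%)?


Complement = opposite side of color wheel = hue + 180°
H' = (174 + 180) mod 360 = 354°
S and L unchanged.
= HSL(354°, 17%, 81%)


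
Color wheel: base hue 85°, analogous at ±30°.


Base hue: 85°
Left analog: (85 - 30) mod 360 = 55°
Right analog: (85 + 30) mod 360 = 115°
Analogous hues = 55° and 115°


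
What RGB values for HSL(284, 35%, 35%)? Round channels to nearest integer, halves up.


H=284°, S=0.35, L=0.35
C = (1-|2L-1|)×S = (1-|-0.30|)×0.35 = 0.245
H' = H/60 = 284/60 ≈ 4.7333; X = C×(1-|H' mod 2 - 1|) ≈ 0.1797
m = L - C/2 = 0.35 - 0.1225 = 0.2275
Sector ⌊H'⌋ = 4 → (R',G',B') = (≈0.1797, 0.0, 0.245)
RGB = ((R'+m)×255, (G'+m)×255, (B'+m)×255) = (103.8275, 58.0125, 120.4875)
Round half up → RGB(104, 58, 120)


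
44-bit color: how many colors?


Colors = 2^bits = 2^44
= 17,592,186,044,416 colors


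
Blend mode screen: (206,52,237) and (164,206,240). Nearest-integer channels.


Screen: C = 255 - (255-A)×(255-B)/255, rounded to nearest integer
R: 255 - (255-206)×(255-164)/255 = 255 - 4459/255 ≈ 255 - 17.486 = 237.514 → 238
G: 255 - (255-52)×(255-206)/255 = 255 - 9947/255 ≈ 255 - 39.008 = 215.992 → 216
B: 255 - (255-237)×(255-240)/255 = 255 - 270/255 ≈ 255 - 1.059 = 253.941 → 254
= RGB(238, 216, 254)


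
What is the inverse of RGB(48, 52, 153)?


Invert: (255-R, 255-G, 255-B)
R: 255-48 = 207
G: 255-52 = 203
B: 255-153 = 102
= RGB(207, 203, 102)


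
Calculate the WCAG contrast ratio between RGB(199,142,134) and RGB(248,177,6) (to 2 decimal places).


Linearize each sRGB channel c=v/255: c/12.92 if c ≤ 0.04045 else ((c+0.055)/1.055)^2.4
L = 0.2126×R_lin + 0.7152×G_lin + 0.0722×B_lin
Color 1 (199,142,134):
  R=199: 199/255≈0.7804 > 0.04045 → ((0.7804+0.055)/1.055)^2.4 ≈ 0.57112
  G=142: 142/255≈0.5569 > 0.04045 → ((0.5569+0.055)/1.055)^2.4 ≈ 0.27050
  B=134: 134/255≈0.5255 > 0.04045 → ((0.5255+0.055)/1.055)^2.4 ≈ 0.23840
  L1 = 0.2126×0.57112 + 0.7152×0.27050 + 0.0722×0.23840 ≈ 0.33209
Color 2 (248,177,6):
  R=248: 248/255≈0.9725 > 0.04045 → ((0.9725+0.055)/1.055)^2.4 ≈ 0.93869
  G=177: 177/255≈0.6941 > 0.04045 → ((0.6941+0.055)/1.055)^2.4 ≈ 0.43966
  B=6: 6/255≈0.0235 ≤ 0.04045 → 0.0235/12.92 ≈ 0.00182
  L2 = 0.2126×0.93869 + 0.7152×0.43966 + 0.0722×0.00182 ≈ 0.51414
Lighter = 0.51414, Darker = 0.33209
Ratio = (L_lighter + 0.05) / (L_darker + 0.05)
Ratio = (0.51414 + 0.05) / (0.33209 + 0.05) = 0.56414 / 0.38209 ≈ 1.4764
Ratio ≈ 1.48:1


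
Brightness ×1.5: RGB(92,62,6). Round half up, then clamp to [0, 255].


Multiply each channel by 1.5, round half up, clamp to [0, 255]
R: 92×1.5 = 138
G: 62×1.5 = 93
B: 6×1.5 = 9
= RGB(138, 93, 9)


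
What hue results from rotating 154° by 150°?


New hue = (H + rotation) mod 360
New hue = (154 + 150) mod 360
= 304 mod 360
= 304°


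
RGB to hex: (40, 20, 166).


R = 40 → 28 (hex)
G = 20 → 14 (hex)
B = 166 → A6 (hex)
Hex = #2814A6


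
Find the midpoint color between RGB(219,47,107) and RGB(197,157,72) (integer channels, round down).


Midpoint: each channel = ⌊(C₁+C₂)/2⌋
R: ⌊(219+197)/2⌋ = 208
G: ⌊(47+157)/2⌋ = 102
B: ⌊(107+72)/2⌋ = 89
= RGB(208, 102, 89)


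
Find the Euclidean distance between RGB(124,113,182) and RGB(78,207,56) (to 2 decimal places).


d = √[(R₁-R₂)² + (G₁-G₂)² + (B₁-B₂)²]
d = √[(124-78)² + (113-207)² + (182-56)²]
d = √[2116 + 8836 + 15876]
d = √26828
d ≈ 163.79


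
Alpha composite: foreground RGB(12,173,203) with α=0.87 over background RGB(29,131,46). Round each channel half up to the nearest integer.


C = α×F + (1-α)×B, with 1-α = 0.13
R: 0.87×12 + 0.13×29 = 10.44 + 3.77 = 14.21 → 14
G: 0.87×173 + 0.13×131 = 150.51 + 17.03 = 167.54 → 168
B: 0.87×203 + 0.13×46 = 176.61 + 5.98 = 182.59 → 183
= RGB(14, 168, 183)


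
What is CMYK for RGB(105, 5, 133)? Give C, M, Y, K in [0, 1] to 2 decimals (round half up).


R'=105/255≈0.4118, G'=5/255≈0.0196, B'=133/255≈0.5216
K = 1 - max(R',G',B') = 1 - 133/255 = 122/255 = 0.47843… → 0.48
(1-R'-K)/(1-K) simplifies to (max-R)/max with max = 133:
C = (133-105)/133 = 28/133 = 0.21052… → 0.21
M = (133-5)/133 = 128/133 = 0.96240… → 0.96
Y = (133-133)/133 = 0/133 = 0 → 0.00
= CMYK(0.21, 0.96, 0.00, 0.48)


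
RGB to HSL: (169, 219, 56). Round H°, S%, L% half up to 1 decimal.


Normalize: R'=169/255≈0.6627, G'=219/255≈0.8588, B'=56/255≈0.2196
Max=219/255, Min=56/255, Δ=Max-Min=163/255
L = (Max+Min)/2 = (219+56)/510 = 275/510 = 0.53921… → L = 53.9%
L > 0.5 → S = Δ/(2-Max-Min) = 163/(510-219-56) = 163/235 = 0.69361… → S = 69.4%
(the 1/255 factors cancel in S and H, so raw channel differences can be used)
Max is G' → H = 60 × ((B-R)/Δ + 2) = 60 × ((56-169)/163 + 2)
  -113/163 + 2 = -0.6932… + 2 = 1.3067…
  H = 60 × 1.3067… = 78.404…° → H = 78.4°
= HSL(78.4°, 69.4%, 53.9%)


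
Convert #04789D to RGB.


04 → 4 (R)
78 → 120 (G)
9D → 157 (B)
= RGB(4, 120, 157)


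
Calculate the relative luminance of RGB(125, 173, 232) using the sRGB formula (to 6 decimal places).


Linearize each channel (sRGB transfer function): c = v/255; c_lin = c/12.92 if c ≤ 0.04045, else ((c+0.055)/1.055)^2.4
  R: 125/255 ≈ 0.490196 > 0.04045 → ((0.490196+0.055)/1.055)^2.4 ≈ 0.205079
  G: 173/255 ≈ 0.678431 > 0.04045 → ((0.678431+0.055)/1.055)^2.4 ≈ 0.417885
  B: 232/255 ≈ 0.909804 > 0.04045 → ((0.909804+0.055)/1.055)^2.4 ≈ 0.806952
R_lin = 0.205079, G_lin = 0.417885, B_lin = 0.806952
L = 0.2126×R + 0.7152×G + 0.0722×B
L = 0.2126×0.205079 + 0.7152×0.417885 + 0.0722×0.806952
L ≈ 0.400733


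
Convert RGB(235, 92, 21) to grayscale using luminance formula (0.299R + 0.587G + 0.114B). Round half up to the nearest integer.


Gray = 0.299×R + 0.587×G + 0.114×B
Gray = 0.299×235 + 0.587×92 + 0.114×21
Gray = 70.265 + 54.004 + 2.394
Gray = 126.663 → round half up → 127
Gray = 127


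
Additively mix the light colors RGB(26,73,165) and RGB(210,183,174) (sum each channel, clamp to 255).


Additive: each channel = min(255, C₁+C₂)
R: 26+210 = 236 → 236
G: 73+183 = 256 → 255
B: 165+174 = 339 → 255
= RGB(236, 255, 255)


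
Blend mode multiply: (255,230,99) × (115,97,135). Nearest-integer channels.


Multiply: C = A×B/255, rounded to nearest integer
R: 255×115/255 = 29325/255 ≈ 115.000 → 115
G: 230×97/255 = 22310/255 ≈ 87.490 → 87
B: 99×135/255 = 13365/255 ≈ 52.412 → 52
= RGB(115, 87, 52)


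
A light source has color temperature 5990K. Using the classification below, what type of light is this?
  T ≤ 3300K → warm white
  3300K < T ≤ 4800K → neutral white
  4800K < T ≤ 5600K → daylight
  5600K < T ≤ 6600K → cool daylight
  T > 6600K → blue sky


Temperature: 5990K
5600K < 5990K ≤ 6600K → cool daylight
Classification: cool daylight


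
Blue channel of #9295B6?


Color: #9295B6
R = 92 = 146
G = 95 = 149
B = B6 = 182
Blue = 182


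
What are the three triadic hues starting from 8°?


Triadic: equally spaced at 120° intervals
H1 = 8°
H2 = (8 + 120) mod 360 = 128°
H3 = (8 + 240) mod 360 = 248°
Triadic = 8°, 128°, 248°


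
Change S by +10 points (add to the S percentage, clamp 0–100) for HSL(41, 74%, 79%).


Original S = 74%
Adjustment = +10 percentage points
New S = 74 + (10) = 84
Clamp to [0, 100] → 84
= HSL(41°, 84%, 79%)


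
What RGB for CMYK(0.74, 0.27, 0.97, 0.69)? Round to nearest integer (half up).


R = 255 × (1-C) × (1-K) = 255 × 0.26 × 0.31 = 20.553 → 21
G = 255 × (1-M) × (1-K) = 255 × 0.73 × 0.31 = 57.7065 → 58
B = 255 × (1-Y) × (1-K) = 255 × 0.03 × 0.31 = 2.3715 → 2
= RGB(21, 58, 2)


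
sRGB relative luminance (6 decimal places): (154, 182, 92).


Linearize each channel (sRGB transfer function): c = v/255; c_lin = c/12.92 if c ≤ 0.04045, else ((c+0.055)/1.055)^2.4
  R: 154/255 ≈ 0.603922 > 0.04045 → ((0.603922+0.055)/1.055)^2.4 ≈ 0.323143
  G: 182/255 ≈ 0.713725 > 0.04045 → ((0.713725+0.055)/1.055)^2.4 ≈ 0.467784
  B: 92/255 ≈ 0.360784 > 0.04045 → ((0.360784+0.055)/1.055)^2.4 ≈ 0.107023
R_lin = 0.323143, G_lin = 0.467784, B_lin = 0.107023
L = 0.2126×R + 0.7152×G + 0.0722×B
L = 0.2126×0.323143 + 0.7152×0.467784 + 0.0722×0.107023
L ≈ 0.410986


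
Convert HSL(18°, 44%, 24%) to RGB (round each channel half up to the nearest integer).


H=18°, S=0.44, L=0.24
C = (1-|2L-1|)×S = (1-|-0.52|)×0.44 = 0.2112
H' = H/60 = 18/60 ≈ 0.3000; X = C×(1-|H' mod 2 - 1|) = 0.06336
m = L - C/2 = 0.24 - 0.1056 = 0.1344
Sector ⌊H'⌋ = 0 → (R',G',B') = (0.2112, 0.06336, 0.0)
RGB = ((R'+m)×255, (G'+m)×255, (B'+m)×255) = (88.128, 50.4288, 34.272)
Round half up → RGB(88, 50, 34)


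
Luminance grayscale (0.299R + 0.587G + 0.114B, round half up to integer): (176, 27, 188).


Gray = 0.299×R + 0.587×G + 0.114×B
Gray = 0.299×176 + 0.587×27 + 0.114×188
Gray = 52.624 + 15.849 + 21.432
Gray = 89.905 → round half up → 90
Gray = 90


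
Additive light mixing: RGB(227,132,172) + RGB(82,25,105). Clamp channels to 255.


Additive: each channel = min(255, C₁+C₂)
R: 227+82 = 309 → 255
G: 132+25 = 157 → 157
B: 172+105 = 277 → 255
= RGB(255, 157, 255)


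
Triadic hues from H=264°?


Triadic: equally spaced at 120° intervals
H1 = 264°
H2 = (264 + 120) mod 360 = 24°
H3 = (264 + 240) mod 360 = 144°
Triadic = 264°, 24°, 144°


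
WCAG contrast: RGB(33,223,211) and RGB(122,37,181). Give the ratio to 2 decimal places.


Linearize each sRGB channel c=v/255: c/12.92 if c ≤ 0.04045 else ((c+0.055)/1.055)^2.4
L = 0.2126×R_lin + 0.7152×G_lin + 0.0722×B_lin
Color 1 (33,223,211):
  R=33: 33/255≈0.1294 > 0.04045 → ((0.1294+0.055)/1.055)^2.4 ≈ 0.01521
  G=223: 223/255≈0.8745 > 0.04045 → ((0.8745+0.055)/1.055)^2.4 ≈ 0.73791
  B=211: 211/255≈0.8275 > 0.04045 → ((0.8275+0.055)/1.055)^2.4 ≈ 0.65141
  L1 = 0.2126×0.01521 + 0.7152×0.73791 + 0.0722×0.65141 ≈ 0.57802
Color 2 (122,37,181):
  R=122: 122/255≈0.4784 > 0.04045 → ((0.4784+0.055)/1.055)^2.4 ≈ 0.19462
  G=37: 37/255≈0.1451 > 0.04045 → ((0.1451+0.055)/1.055)^2.4 ≈ 0.01850
  B=181: 181/255≈0.7098 > 0.04045 → ((0.7098+0.055)/1.055)^2.4 ≈ 0.46208
  L2 = 0.2126×0.19462 + 0.7152×0.01850 + 0.0722×0.46208 ≈ 0.08797
Lighter = 0.57802, Darker = 0.08797
Ratio = (L_lighter + 0.05) / (L_darker + 0.05)
Ratio = (0.57802 + 0.05) / (0.08797 + 0.05) = 0.62802 / 0.13797 ≈ 4.5519
Ratio ≈ 4.55:1


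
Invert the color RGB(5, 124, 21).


Invert: (255-R, 255-G, 255-B)
R: 255-5 = 250
G: 255-124 = 131
B: 255-21 = 234
= RGB(250, 131, 234)


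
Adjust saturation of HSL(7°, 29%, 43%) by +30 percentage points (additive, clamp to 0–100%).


Original S = 29%
Adjustment = +30 percentage points
New S = 29 + (30) = 59
Clamp to [0, 100] → 59
= HSL(7°, 59%, 43%)


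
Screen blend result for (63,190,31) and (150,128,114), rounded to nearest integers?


Screen: C = 255 - (255-A)×(255-B)/255, rounded to nearest integer
R: 255 - (255-63)×(255-150)/255 = 255 - 20160/255 ≈ 255 - 79.059 = 175.941 → 176
G: 255 - (255-190)×(255-128)/255 = 255 - 8255/255 ≈ 255 - 32.373 = 222.627 → 223
B: 255 - (255-31)×(255-114)/255 = 255 - 31584/255 ≈ 255 - 123.859 = 131.141 → 131
= RGB(176, 223, 131)


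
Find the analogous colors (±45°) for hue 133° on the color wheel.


Base hue: 133°
Left analog: (133 - 45) mod 360 = 88°
Right analog: (133 + 45) mod 360 = 178°
Analogous hues = 88° and 178°


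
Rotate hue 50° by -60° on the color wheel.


New hue = (H + rotation) mod 360
New hue = (50 -60) mod 360
= -10 mod 360
= 350°


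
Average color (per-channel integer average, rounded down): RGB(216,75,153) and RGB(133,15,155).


Midpoint: each channel = ⌊(C₁+C₂)/2⌋
R: ⌊(216+133)/2⌋ = 174
G: ⌊(75+15)/2⌋ = 45
B: ⌊(153+155)/2⌋ = 154
= RGB(174, 45, 154)


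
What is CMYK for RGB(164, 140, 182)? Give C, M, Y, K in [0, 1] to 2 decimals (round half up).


R'=164/255≈0.6431, G'=140/255≈0.5490, B'=182/255≈0.7137
K = 1 - max(R',G',B') = 1 - 182/255 = 73/255 = 0.28627… → 0.29
(1-R'-K)/(1-K) simplifies to (max-R)/max with max = 182:
C = (182-164)/182 = 18/182 = 0.09890… → 0.10
M = (182-140)/182 = 42/182 = 0.23076… → 0.23
Y = (182-182)/182 = 0/182 = 0 → 0.00
= CMYK(0.10, 0.23, 0.00, 0.29)


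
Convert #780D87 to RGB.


78 → 120 (R)
0D → 13 (G)
87 → 135 (B)
= RGB(120, 13, 135)


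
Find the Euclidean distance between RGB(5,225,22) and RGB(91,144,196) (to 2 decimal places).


d = √[(R₁-R₂)² + (G₁-G₂)² + (B₁-B₂)²]
d = √[(5-91)² + (225-144)² + (22-196)²]
d = √[7396 + 6561 + 30276]
d = √44233
d ≈ 210.32


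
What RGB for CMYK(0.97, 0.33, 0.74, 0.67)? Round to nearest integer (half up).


R = 255 × (1-C) × (1-K) = 255 × 0.03 × 0.33 = 2.5245 → 3
G = 255 × (1-M) × (1-K) = 255 × 0.67 × 0.33 = 56.3805 → 56
B = 255 × (1-Y) × (1-K) = 255 × 0.26 × 0.33 = 21.879 → 22
= RGB(3, 56, 22)


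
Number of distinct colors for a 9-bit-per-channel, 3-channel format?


Total bits = 9 bits/channel × 3 channels = 27 bits
Distinct colors = 2^27
= 134,217,728 colors


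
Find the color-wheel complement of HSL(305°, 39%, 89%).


Complement = opposite side of color wheel = hue + 180°
H' = (305 + 180) mod 360 = 125°
S and L unchanged.
= HSL(125°, 39%, 89%)


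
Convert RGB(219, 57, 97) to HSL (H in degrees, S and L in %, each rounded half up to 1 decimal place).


Normalize: R'=219/255≈0.8588, G'=57/255≈0.2235, B'=97/255≈0.3804
Max=219/255, Min=57/255, Δ=Max-Min=162/255
L = (Max+Min)/2 = (219+57)/510 = 276/510 = 0.54117… → L = 54.1%
L > 0.5 → S = Δ/(2-Max-Min) = 162/(510-219-57) = 162/234 = 0.69230… → S = 69.2%
(the 1/255 factors cancel in S and H, so raw channel differences can be used)
Max is R' → H = 60 × (((G-B)/Δ) mod 6) = 60 × (((57-97)/162) mod 6)
  (-40)/162 = -0.2469…; negative, so add 6 → 5.7530…
  H = 60 × 5.7530… = 345.185…° → H = 345.2°
= HSL(345.2°, 69.2%, 54.1%)


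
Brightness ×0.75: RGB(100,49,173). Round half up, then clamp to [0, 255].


Multiply each channel by 0.75, round half up, clamp to [0, 255]
R: 100×0.75 = 75
G: 49×0.75 = 36.75 → round → 37
B: 173×0.75 = 129.75 → round → 130
= RGB(75, 37, 130)


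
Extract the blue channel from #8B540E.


Color: #8B540E
R = 8B = 139
G = 54 = 84
B = 0E = 14
Blue = 14


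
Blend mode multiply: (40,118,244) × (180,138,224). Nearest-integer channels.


Multiply: C = A×B/255, rounded to nearest integer
R: 40×180/255 = 7200/255 ≈ 28.235 → 28
G: 118×138/255 = 16284/255 ≈ 63.859 → 64
B: 244×224/255 = 54656/255 ≈ 214.337 → 214
= RGB(28, 64, 214)


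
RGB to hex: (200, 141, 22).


R = 200 → C8 (hex)
G = 141 → 8D (hex)
B = 22 → 16 (hex)
Hex = #C88D16


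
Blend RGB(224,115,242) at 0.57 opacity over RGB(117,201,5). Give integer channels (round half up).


C = α×F + (1-α)×B, with 1-α = 0.43
R: 0.57×224 + 0.43×117 = 127.68 + 50.31 = 177.99 → 178
G: 0.57×115 + 0.43×201 = 65.55 + 86.43 = 151.98 → 152
B: 0.57×242 + 0.43×5 = 137.94 + 2.15 = 140.09 → 140
= RGB(178, 152, 140)


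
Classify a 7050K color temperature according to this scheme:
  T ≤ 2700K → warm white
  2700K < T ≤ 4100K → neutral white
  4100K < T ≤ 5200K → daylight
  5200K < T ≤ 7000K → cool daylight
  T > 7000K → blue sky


Temperature: 7050K
7050K > 7000K → blue sky
Classification: blue sky


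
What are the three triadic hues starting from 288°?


Triadic: equally spaced at 120° intervals
H1 = 288°
H2 = (288 + 120) mod 360 = 48°
H3 = (288 + 240) mod 360 = 168°
Triadic = 288°, 48°, 168°


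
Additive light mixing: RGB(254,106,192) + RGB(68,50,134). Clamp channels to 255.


Additive: each channel = min(255, C₁+C₂)
R: 254+68 = 322 → 255
G: 106+50 = 156 → 156
B: 192+134 = 326 → 255
= RGB(255, 156, 255)


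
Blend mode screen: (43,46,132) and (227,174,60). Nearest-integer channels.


Screen: C = 255 - (255-A)×(255-B)/255, rounded to nearest integer
R: 255 - (255-43)×(255-227)/255 = 255 - 5936/255 ≈ 255 - 23.278 = 231.722 → 232
G: 255 - (255-46)×(255-174)/255 = 255 - 16929/255 ≈ 255 - 66.388 = 188.612 → 189
B: 255 - (255-132)×(255-60)/255 = 255 - 23985/255 ≈ 255 - 94.059 = 160.941 → 161
= RGB(232, 189, 161)


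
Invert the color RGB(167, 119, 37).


Invert: (255-R, 255-G, 255-B)
R: 255-167 = 88
G: 255-119 = 136
B: 255-37 = 218
= RGB(88, 136, 218)


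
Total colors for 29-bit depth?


Colors = 2^bits = 2^29
= 536,870,912 colors


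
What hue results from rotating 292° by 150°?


New hue = (H + rotation) mod 360
New hue = (292 + 150) mod 360
= 442 mod 360
= 82°


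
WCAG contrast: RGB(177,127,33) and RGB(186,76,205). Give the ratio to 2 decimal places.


Linearize each sRGB channel c=v/255: c/12.92 if c ≤ 0.04045 else ((c+0.055)/1.055)^2.4
L = 0.2126×R_lin + 0.7152×G_lin + 0.0722×B_lin
Color 1 (177,127,33):
  R=177: 177/255≈0.6941 > 0.04045 → ((0.6941+0.055)/1.055)^2.4 ≈ 0.43966
  G=127: 127/255≈0.4980 > 0.04045 → ((0.4980+0.055)/1.055)^2.4 ≈ 0.21223
  B=33: 33/255≈0.1294 > 0.04045 → ((0.1294+0.055)/1.055)^2.4 ≈ 0.01521
  L1 = 0.2126×0.43966 + 0.7152×0.21223 + 0.0722×0.01521 ≈ 0.24636
Color 2 (186,76,205):
  R=186: 186/255≈0.7294 > 0.04045 → ((0.7294+0.055)/1.055)^2.4 ≈ 0.49102
  G=76: 76/255≈0.2980 > 0.04045 → ((0.2980+0.055)/1.055)^2.4 ≈ 0.07227
  B=205: 205/255≈0.8039 > 0.04045 → ((0.8039+0.055)/1.055)^2.4 ≈ 0.61050
  L2 = 0.2126×0.49102 + 0.7152×0.07227 + 0.0722×0.61050 ≈ 0.20016
Lighter = 0.24636, Darker = 0.20016
Ratio = (L_lighter + 0.05) / (L_darker + 0.05)
Ratio = (0.24636 + 0.05) / (0.20016 + 0.05) = 0.29636 / 0.25016 ≈ 1.1847
Ratio ≈ 1.18:1


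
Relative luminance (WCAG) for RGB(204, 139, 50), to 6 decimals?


Linearize each channel (sRGB transfer function): c = v/255; c_lin = c/12.92 if c ≤ 0.04045, else ((c+0.055)/1.055)^2.4
  R: 204/255 ≈ 0.800000 > 0.04045 → ((0.800000+0.055)/1.055)^2.4 ≈ 0.603827
  G: 139/255 ≈ 0.545098 > 0.04045 → ((0.545098+0.055)/1.055)^2.4 ≈ 0.258183
  B: 50/255 ≈ 0.196078 > 0.04045 → ((0.196078+0.055)/1.055)^2.4 ≈ 0.031896
R_lin = 0.603827, G_lin = 0.258183, B_lin = 0.031896
L = 0.2126×R + 0.7152×G + 0.0722×B
L = 0.2126×0.603827 + 0.7152×0.258183 + 0.0722×0.031896
L ≈ 0.315329


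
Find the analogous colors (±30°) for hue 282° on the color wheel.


Base hue: 282°
Left analog: (282 - 30) mod 360 = 252°
Right analog: (282 + 30) mod 360 = 312°
Analogous hues = 252° and 312°


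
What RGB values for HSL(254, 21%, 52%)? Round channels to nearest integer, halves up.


H=254°, S=0.21, L=0.52
C = (1-|2L-1|)×S = (1-|0.04|)×0.21 = 0.2016
H' = H/60 = 254/60 ≈ 4.2333; X = C×(1-|H' mod 2 - 1|) = 0.04704
m = L - C/2 = 0.52 - 0.1008 = 0.4192
Sector ⌊H'⌋ = 4 → (R',G',B') = (0.04704, 0.0, 0.2016)
RGB = ((R'+m)×255, (G'+m)×255, (B'+m)×255) = (118.8912, 106.896, 158.304)
Round half up → RGB(119, 107, 158)


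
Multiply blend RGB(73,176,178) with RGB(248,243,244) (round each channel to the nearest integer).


Multiply: C = A×B/255, rounded to nearest integer
R: 73×248/255 = 18104/255 ≈ 70.996 → 71
G: 176×243/255 = 42768/255 ≈ 167.718 → 168
B: 178×244/255 = 43432/255 ≈ 170.322 → 170
= RGB(71, 168, 170)


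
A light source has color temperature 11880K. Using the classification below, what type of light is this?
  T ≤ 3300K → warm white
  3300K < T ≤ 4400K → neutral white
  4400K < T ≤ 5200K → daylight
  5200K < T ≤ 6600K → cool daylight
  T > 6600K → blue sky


Temperature: 11880K
11880K > 6600K → blue sky
Classification: blue sky


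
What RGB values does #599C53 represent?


59 → 89 (R)
9C → 156 (G)
53 → 83 (B)
= RGB(89, 156, 83)


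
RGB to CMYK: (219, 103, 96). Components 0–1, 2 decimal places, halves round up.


R'=219/255≈0.8588, G'=103/255≈0.4039, B'=96/255≈0.3765
K = 1 - max(R',G',B') = 1 - 219/255 = 36/255 = 0.14117… → 0.14
(1-R'-K)/(1-K) simplifies to (max-R)/max with max = 219:
C = (219-219)/219 = 0/219 = 0 → 0.00
M = (219-103)/219 = 116/219 = 0.52968… → 0.53
Y = (219-96)/219 = 123/219 = 0.56164… → 0.56
= CMYK(0.00, 0.53, 0.56, 0.14)


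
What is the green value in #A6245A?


Color: #A6245A
R = A6 = 166
G = 24 = 36
B = 5A = 90
Green = 36


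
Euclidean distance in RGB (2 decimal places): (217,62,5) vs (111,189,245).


d = √[(R₁-R₂)² + (G₁-G₂)² + (B₁-B₂)²]
d = √[(217-111)² + (62-189)² + (5-245)²]
d = √[11236 + 16129 + 57600]
d = √84965
d ≈ 291.49


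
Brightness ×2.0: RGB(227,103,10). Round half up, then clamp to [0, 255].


Multiply each channel by 2.0, round half up, clamp to [0, 255]
R: 227×2.0 = 454 → clamp → 255
G: 103×2.0 = 206
B: 10×2.0 = 20
= RGB(255, 206, 20)


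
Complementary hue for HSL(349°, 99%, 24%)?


Complement = opposite side of color wheel = hue + 180°
H' = (349 + 180) mod 360 = 169°
S and L unchanged.
= HSL(169°, 99%, 24%)


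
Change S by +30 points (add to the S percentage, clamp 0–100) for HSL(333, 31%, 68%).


Original S = 31%
Adjustment = +30 percentage points
New S = 31 + (30) = 61
Clamp to [0, 100] → 61
= HSL(333°, 61%, 68%)


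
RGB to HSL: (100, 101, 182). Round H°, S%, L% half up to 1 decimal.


Normalize: R'=100/255≈0.3922, G'=101/255≈0.3961, B'=182/255≈0.7137
Max=182/255, Min=100/255, Δ=Max-Min=82/255
L = (Max+Min)/2 = (182+100)/510 = 282/510 = 0.55294… → L = 55.3%
L > 0.5 → S = Δ/(2-Max-Min) = 82/(510-182-100) = 82/228 = 0.35964… → S = 36.0%
(the 1/255 factors cancel in S and H, so raw channel differences can be used)
Max is B' → H = 60 × ((R-G)/Δ + 4) = 60 × ((100-101)/82 + 4)
  -1/82 + 4 = -0.0121… + 4 = 3.9878…
  H = 60 × 3.9878… = 239.268…° → H = 239.3°
= HSL(239.3°, 36.0%, 55.3%)


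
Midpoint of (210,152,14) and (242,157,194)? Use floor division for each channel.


Midpoint: each channel = ⌊(C₁+C₂)/2⌋
R: ⌊(210+242)/2⌋ = 226
G: ⌊(152+157)/2⌋ = 154
B: ⌊(14+194)/2⌋ = 104
= RGB(226, 154, 104)


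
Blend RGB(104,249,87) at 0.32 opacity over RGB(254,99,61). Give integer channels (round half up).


C = α×F + (1-α)×B, with 1-α = 0.68
R: 0.32×104 + 0.68×254 = 33.28 + 172.72 = 206.00 → 206
G: 0.32×249 + 0.68×99 = 79.68 + 67.32 = 147.00 → 147
B: 0.32×87 + 0.68×61 = 27.84 + 41.48 = 69.32 → 69
= RGB(206, 147, 69)


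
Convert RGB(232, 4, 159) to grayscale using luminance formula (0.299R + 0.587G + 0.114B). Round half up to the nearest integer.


Gray = 0.299×R + 0.587×G + 0.114×B
Gray = 0.299×232 + 0.587×4 + 0.114×159
Gray = 69.368 + 2.348 + 18.126
Gray = 89.842 → round half up → 90
Gray = 90


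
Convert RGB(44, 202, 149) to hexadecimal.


R = 44 → 2C (hex)
G = 202 → CA (hex)
B = 149 → 95 (hex)
Hex = #2CCA95


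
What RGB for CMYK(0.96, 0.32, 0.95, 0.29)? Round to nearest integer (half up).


R = 255 × (1-C) × (1-K) = 255 × 0.04 × 0.71 = 7.242 → 7
G = 255 × (1-M) × (1-K) = 255 × 0.68 × 0.71 = 123.114 → 123
B = 255 × (1-Y) × (1-K) = 255 × 0.05 × 0.71 = 9.0525 → 9
= RGB(7, 123, 9)


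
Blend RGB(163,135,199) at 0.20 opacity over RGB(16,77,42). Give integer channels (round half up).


C = α×F + (1-α)×B, with 1-α = 0.80
R: 0.20×163 + 0.80×16 = 32.60 + 12.80 = 45.40 → 45
G: 0.20×135 + 0.80×77 = 27.00 + 61.60 = 88.60 → 89
B: 0.20×199 + 0.80×42 = 39.80 + 33.60 = 73.40 → 73
= RGB(45, 89, 73)


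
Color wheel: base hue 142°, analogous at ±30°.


Base hue: 142°
Left analog: (142 - 30) mod 360 = 112°
Right analog: (142 + 30) mod 360 = 172°
Analogous hues = 112° and 172°


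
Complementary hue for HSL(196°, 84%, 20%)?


Complement = opposite side of color wheel = hue + 180°
H' = (196 + 180) mod 360 = 16°
S and L unchanged.
= HSL(16°, 84%, 20%)
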